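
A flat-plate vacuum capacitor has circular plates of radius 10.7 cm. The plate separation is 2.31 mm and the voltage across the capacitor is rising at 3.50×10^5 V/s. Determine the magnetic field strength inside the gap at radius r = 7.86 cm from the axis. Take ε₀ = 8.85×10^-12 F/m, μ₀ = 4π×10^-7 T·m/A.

I_d = C dV/dt with C = ε₀πR²/d = 1.378×10^-10 F, so I_d = (1.378×10^-10)(3.50×10^5) = 4.823×10^-5 A.
An Ampèrian loop of radius r encloses a fraction (r/R)² of I_d. Then B·2πr = μ₀ I_d (r/R)², giving B = μ₀ I_d r/(2πR²) = 6.62×10^-11 T.

6.62×10^-11 T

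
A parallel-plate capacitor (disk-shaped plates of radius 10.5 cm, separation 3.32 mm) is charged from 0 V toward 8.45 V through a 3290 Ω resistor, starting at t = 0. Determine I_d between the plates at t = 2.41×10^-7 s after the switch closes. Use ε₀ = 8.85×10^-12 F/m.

C = ε₀A/d = (8.85×10^-12)(0.03464)/(3.32×10^-3) = 9.234×10^-11 F, so τ = RC = 3.038×10^-7 s.
The conduction current is I(t) = (V₀/R) e^(−t/τ), and the displacement current between the plates equals it.
t/τ = 0.7933; I_d = (8.45/3290) · e^(−0.7933) = (2.568×10^-3)(0.4523) = 1.16×10^-3 A.

1.16×10^-3 A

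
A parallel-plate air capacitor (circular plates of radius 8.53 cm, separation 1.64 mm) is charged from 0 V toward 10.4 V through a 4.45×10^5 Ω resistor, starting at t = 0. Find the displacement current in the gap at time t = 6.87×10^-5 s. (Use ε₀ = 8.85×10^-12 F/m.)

With C = ε₀A/d = (8.85×10^-12)(0.02286)/(1.64×10^-3) = 1.234×10^-10 F, the time constant is τ = RC = 5.491×10^-5 s, so t/τ = 1.251 and e^(−t/τ) = 0.2862.
I_d = I_cond = (V₀/R) e^(−t/τ) = (2.337×10^-5)(0.2862) = 6.69×10^-6 A.

6.69×10^-6 A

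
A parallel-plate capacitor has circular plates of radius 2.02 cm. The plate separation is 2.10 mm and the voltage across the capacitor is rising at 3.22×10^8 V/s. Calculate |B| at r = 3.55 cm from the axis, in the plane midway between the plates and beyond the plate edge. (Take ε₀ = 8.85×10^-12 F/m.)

9.80×10^-9 T

dE/dt = (dV/dt)/d = 1.533×10^11 V/(m·s); I_d = ε₀(πR²)(dE/dt) = (8.85×10^-12)(1.282×10^-3)(1.533×10^11) = 1.739×10^-3 A.
Outside the plates the loop encloses all of I_d, so B·2πr = μ₀ I_d and B = 9.80×10^-9 T.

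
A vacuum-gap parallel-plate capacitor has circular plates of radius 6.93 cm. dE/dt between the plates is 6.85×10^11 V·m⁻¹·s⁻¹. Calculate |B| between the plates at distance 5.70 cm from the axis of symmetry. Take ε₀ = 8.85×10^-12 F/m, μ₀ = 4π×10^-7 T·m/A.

I_d = ε₀ dΦ_E/dt = ε₀ πR² (dE/dt) = (8.85×10^-12)(0.01509)(6.85×10^11) = 0.09148 A through the full plate area.
For r < R the Ampère–Maxwell law gives B(2πr) = μ₀ I_d (r²/R²), so B = μ₀ I_d r/(2πR²) = (4π×10^-7)(0.09148)(0.0570)/(2π·0.0693²) = 2.17×10^-7 T.

2.17×10^-7 T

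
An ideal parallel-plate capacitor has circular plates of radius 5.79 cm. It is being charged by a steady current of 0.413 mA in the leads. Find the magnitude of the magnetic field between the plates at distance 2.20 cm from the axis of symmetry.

No conduction current crosses the gap, so I_d there equals the 4.13×10^-4 A in the leads.
An Ampèrian loop of radius r encloses a fraction (r/R)² of I_d. Then B·2πr = μ₀ I_d (r/R)², giving B = μ₀ I_d r/(2πR²) = 5.42×10^-10 T.

5.42×10^-10 T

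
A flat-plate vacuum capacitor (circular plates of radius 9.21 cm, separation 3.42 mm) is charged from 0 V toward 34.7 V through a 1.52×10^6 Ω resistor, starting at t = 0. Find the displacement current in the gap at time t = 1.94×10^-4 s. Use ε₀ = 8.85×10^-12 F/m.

With C = ε₀A/d = (8.85×10^-12)(0.02665)/(3.42×10^-3) = 6.896×10^-11 F, the time constant is τ = RC = 1.048×10^-4 s, so t/τ = 1.851 and e^(−t/τ) = 0.1571.
I_d = I_cond = (V₀/R) e^(−t/τ) = (2.283×10^-5)(0.1571) = 3.59×10^-6 A.

3.59×10^-6 A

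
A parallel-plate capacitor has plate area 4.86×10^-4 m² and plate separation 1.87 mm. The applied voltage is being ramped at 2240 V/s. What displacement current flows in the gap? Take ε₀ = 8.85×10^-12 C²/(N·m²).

The field between the plates is E = V/d, so dE/dt = (2240)/(1.87×10^-3 m) = 1.198×10^6 V/(m·s).
I_d = ε₀ A (dE/dt) = (8.85×10^-12)(4.86×10^-4)(1.198×10^6) = 5.15×10^-9 A.

5.15×10^-9 A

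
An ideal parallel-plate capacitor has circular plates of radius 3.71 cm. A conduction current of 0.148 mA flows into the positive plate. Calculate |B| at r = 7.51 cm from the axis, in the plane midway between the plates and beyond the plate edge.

Between the plates the displacement current equals the wire current: I_d = 0.148 mA = 1.48×10^-4 A.
For r ≥ R the full I_d is enclosed: B = μ₀ I_d/(2πr) = (4π×10^-7)(1.48×10^-4)/(2π·0.0751) = 3.94×10^-10 T.

3.94×10^-10 T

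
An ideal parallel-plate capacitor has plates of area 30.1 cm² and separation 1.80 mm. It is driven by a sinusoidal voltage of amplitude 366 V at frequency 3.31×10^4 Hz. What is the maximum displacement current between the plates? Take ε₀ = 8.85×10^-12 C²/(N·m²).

C = ε₀A/d = (8.85×10^-12)(3.01×10^-3)/(1.80×10^-3) = 1.480×10^-11 F; ω = 2πf = 2.080×10^5 rad/s.
I_d = C dV/dt, so |I_d|_max = C V₀ ω = (1.480×10^-11)(366)(2.080×10^5) = 1.13×10^-3 A.

1.13×10^-3 A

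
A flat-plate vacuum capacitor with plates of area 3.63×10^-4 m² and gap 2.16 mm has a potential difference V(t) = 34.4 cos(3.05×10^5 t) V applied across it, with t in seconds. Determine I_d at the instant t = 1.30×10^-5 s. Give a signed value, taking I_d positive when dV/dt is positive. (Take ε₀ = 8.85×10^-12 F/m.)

1.14×10^-5 A

dE/dt = (V₀ω/d)·−sin(ωt) with ωt = 3.965 rad: (34.4)(3.05×10^5)(0.7335)/(2.16×10^-3) = 3.563×10^9 V/(m·s).
I_d = ε₀ A dE/dt = (8.85×10^-12)(3.63×10^-4)(3.563×10^9) = 1.14×10^-5 A.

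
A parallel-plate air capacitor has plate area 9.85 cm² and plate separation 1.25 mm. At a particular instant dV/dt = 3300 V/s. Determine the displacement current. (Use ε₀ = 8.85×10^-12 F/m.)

The field between the plates is E = V/d, so dE/dt = (3300)/(1.25×10^-3 m) = 2.640×10^6 V/(m·s).
I_d = ε₀ A (dE/dt) = (8.85×10^-12)(9.85×10^-4)(2.640×10^6) = 2.30×10^-8 A.

2.30×10^-8 A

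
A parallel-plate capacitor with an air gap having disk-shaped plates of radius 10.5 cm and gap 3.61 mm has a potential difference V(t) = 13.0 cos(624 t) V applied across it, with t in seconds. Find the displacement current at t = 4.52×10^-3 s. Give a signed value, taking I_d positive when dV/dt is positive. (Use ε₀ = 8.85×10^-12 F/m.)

-2.17×10^-7 A

dE/dt = (V₀ω/d)·−sin(ωt) with ωt = 2.82048 rad: (13.0)(624)(-0.3156)/(3.61×10^-3) = -7.092×10^5 V/(m·s).
I_d = ε₀ A dE/dt = (8.85×10^-12)(0.03464)(-7.092×10^5) = -2.17×10^-7 A.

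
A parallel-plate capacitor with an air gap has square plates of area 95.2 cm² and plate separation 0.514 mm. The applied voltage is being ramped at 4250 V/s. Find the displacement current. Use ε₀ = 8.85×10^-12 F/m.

6.97×10^-7 A

The displacement current equals the charging current C dV/dt. With C = ε₀A/d = (8.85×10^-12)(9.52×10^-3)/(5.14×10^-4) = 1.639×10^-10 F, I_d = (1.639×10^-10)(4250) = 6.97×10^-7 A.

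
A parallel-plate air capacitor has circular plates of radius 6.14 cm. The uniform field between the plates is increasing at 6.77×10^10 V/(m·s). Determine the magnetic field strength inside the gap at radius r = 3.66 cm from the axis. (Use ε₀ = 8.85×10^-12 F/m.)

1.38×10^-8 T

Through the whole plate area (πR² = 0.01184 m²), I_d = ε₀ πR² dE/dt = 7.094×10^-3 A.
For r < R the Ampère–Maxwell law gives B(2πr) = μ₀ I_d (r²/R²), so B = μ₀ I_d r/(2πR²) = (4π×10^-7)(7.094×10^-3)(0.0366)/(2π·0.0614²) = 1.38×10^-8 T.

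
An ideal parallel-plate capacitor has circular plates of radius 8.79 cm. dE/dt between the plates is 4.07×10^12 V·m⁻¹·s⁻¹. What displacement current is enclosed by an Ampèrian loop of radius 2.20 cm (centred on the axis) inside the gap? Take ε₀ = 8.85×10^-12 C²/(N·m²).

I_d = ε₀ dΦ_E/dt = ε₀ πR² (dE/dt) = (8.85×10^-12)(0.02427)(4.07×10^12) = 0.8742 A through the full plate area.
The field is uniform, so I_d,enc = I_d (r/R)² = (0.8742)(2.20/8.79)² = 0.0548 A.

0.0548 A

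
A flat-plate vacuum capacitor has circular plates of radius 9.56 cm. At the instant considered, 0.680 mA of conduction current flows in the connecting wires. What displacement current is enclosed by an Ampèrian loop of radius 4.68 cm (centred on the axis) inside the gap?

No conduction current crosses the gap, so I_d there equals the 6.80×10^-4 A in the leads.
The field is uniform, so I_d,enc = I_d (r/R)² = (6.80×10^-4)(4.68/9.56)² = 1.63×10^-4 A.

1.63×10^-4 A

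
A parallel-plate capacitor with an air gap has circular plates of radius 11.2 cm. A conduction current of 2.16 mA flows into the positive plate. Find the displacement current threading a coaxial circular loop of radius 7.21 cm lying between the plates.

Between the plates the displacement current equals the wire current: I_d = 2.16 mA = 2.16×10^-3 A.
The field is uniform, so I_d,enc = I_d (r/R)² = (2.16×10^-3)(7.21/11.2)² = 8.95×10^-4 A.

8.95×10^-4 A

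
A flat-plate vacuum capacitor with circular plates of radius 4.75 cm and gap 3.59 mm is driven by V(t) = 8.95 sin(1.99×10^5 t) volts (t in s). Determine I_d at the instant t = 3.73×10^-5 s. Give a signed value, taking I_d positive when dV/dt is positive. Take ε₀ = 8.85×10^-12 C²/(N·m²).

1.30×10^-5 A

dV/dt = (8.95)(1.99×10^5)·cos(7.4227) = 7.445×10^5 V/s.
I_d = C dV/dt with C = ε₀A/d = (8.85×10^-12)(7.088×10^-3)/(3.59×10^-3) = 1.747×10^-11 F, so I_d = (1.747×10^-11)(7.445×10^5) = 1.30×10^-5 A.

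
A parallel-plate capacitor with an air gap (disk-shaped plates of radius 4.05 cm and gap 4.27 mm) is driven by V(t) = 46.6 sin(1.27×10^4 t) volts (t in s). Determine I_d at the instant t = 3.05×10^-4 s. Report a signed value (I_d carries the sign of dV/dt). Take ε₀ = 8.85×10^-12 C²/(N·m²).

-4.70×10^-6 A

C = ε₀A/d = (8.85×10^-12)(5.153×10^-3)/(4.27×10^-3) = 1.068×10^-11 F. dV/dt = V₀ω·cos(ωt); at ωt = 3.8735 rad this factor is -0.7439.
I_d = C dV/dt = (1.068×10^-11)(46.6)(1.27×10^4)(-0.7439) = -4.70×10^-6 A.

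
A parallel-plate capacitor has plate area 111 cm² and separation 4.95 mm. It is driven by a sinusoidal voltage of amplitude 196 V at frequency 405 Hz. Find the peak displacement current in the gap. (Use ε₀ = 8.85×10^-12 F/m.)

9.90×10^-6 A

The displacement current equals the conduction current C dV/dt, which peaks at C V₀ ω.
With C = ε₀A/d = (8.85×10^-12)(0.0111)/(4.95×10^-3) = 1.985×10^-11 F and ω = 2πf = 2545 rad/s, I_d,max = (1.985×10^-11)(196)(2545) = 9.90×10^-6 A.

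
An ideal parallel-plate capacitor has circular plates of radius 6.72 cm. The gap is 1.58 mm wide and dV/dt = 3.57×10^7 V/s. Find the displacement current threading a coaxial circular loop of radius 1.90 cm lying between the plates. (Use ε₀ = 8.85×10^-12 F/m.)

2.27×10^-4 A

dE/dt = (dV/dt)/d = 2.259×10^10 V/(m·s); I_d = ε₀(πR²)(dE/dt) = (8.85×10^-12)(0.01419)(2.259×10^10) = 2.837×10^-3 A.
Through an area πr² the displacement current is I_d·(πr²/πR²) = I_d (r/R)² = 2.27×10^-4 A.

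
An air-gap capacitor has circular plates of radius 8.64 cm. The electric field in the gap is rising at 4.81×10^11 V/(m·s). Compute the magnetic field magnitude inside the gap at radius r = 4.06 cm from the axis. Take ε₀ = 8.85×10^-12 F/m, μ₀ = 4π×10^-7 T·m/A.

1.09×10^-7 T

Total displacement current: I_d = ε₀(πR²)(dE/dt) = (8.85×10^-12)(0.02345)(4.81×10^11) = 0.09982 A.
∮B·dl = μ₀ I_d,enc with I_d,enc = I_d r²/R² = 0.02204 A; so B = μ₀ I_d,enc/(2πr) = 1.09×10^-7 T.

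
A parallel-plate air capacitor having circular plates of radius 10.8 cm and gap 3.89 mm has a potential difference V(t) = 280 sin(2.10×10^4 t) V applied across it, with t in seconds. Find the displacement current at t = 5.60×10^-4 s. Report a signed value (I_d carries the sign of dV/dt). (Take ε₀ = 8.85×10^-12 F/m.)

dE/dt = (V₀ω/d)·cos(ωt) with ωt = 11.76 rad: (280)(2.10×10^4)(0.6921)/(3.89×10^-3) = 1.046×10^9 V/(m·s).
I_d = ε₀ A dE/dt = (8.85×10^-12)(0.03664)(1.046×10^9) = 3.39×10^-4 A.

3.39×10^-4 A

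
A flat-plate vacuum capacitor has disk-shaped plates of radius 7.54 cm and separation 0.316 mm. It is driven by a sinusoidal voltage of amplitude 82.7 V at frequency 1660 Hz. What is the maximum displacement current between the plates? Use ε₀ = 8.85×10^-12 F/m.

C = ε₀A/d = (8.85×10^-12)(0.01786)/(3.16×10^-4) = 5.002×10^-10 F; ω = 2πf = 1.043×10^4 rad/s.
I_d = C dV/dt, so |I_d|_max = C V₀ ω = (5.002×10^-10)(82.7)(1.043×10^4) = 4.31×10^-4 A.

4.31×10^-4 A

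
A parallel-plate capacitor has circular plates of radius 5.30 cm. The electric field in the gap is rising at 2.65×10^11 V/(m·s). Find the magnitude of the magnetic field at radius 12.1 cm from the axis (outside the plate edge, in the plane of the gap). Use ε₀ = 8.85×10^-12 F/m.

3.42×10^-8 T

Through the whole plate area (πR² = 8.825×10^-3 m²), I_d = ε₀ πR² dE/dt = 0.02070 A.
For r ≥ R the full I_d is enclosed: B = μ₀ I_d/(2πr) = (4π×10^-7)(0.02070)/(2π·0.121) = 3.42×10^-8 T.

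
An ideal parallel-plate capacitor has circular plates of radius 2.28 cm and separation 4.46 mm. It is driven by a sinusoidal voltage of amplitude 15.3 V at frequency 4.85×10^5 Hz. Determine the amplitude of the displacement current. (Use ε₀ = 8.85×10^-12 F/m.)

The displacement current equals the conduction current C dV/dt, which peaks at C V₀ ω.
With C = ε₀A/d = (8.85×10^-12)(1.633×10^-3)/(4.46×10^-3) = 3.240×10^-12 F and ω = 2πf = 3.047×10^6 rad/s, I_d,max = (3.240×10^-12)(15.3)(3.047×10^6) = 1.51×10^-4 A.

1.51×10^-4 A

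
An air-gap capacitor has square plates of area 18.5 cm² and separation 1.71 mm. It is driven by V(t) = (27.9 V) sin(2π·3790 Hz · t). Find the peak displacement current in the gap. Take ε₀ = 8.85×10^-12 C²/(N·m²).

(dE/dt)_max = V₀ω/d = 3.885×10^8 V/(m·s); ω = 2πf = 2.381×10^4 rad/s.
I_d,max = ε₀ A (dE/dt)_max = (8.85×10^-12)(1.85×10^-3)(3.885×10^8) = 6.36×10^-6 A.

6.36×10^-6 A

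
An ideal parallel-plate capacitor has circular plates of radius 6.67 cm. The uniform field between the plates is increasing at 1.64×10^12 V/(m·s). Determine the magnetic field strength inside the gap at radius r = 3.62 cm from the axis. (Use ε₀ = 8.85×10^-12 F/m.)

I_d = ε₀ dΦ_E/dt = ε₀ πR² (dE/dt) = (8.85×10^-12)(0.01398)(1.64×10^12) = 0.2029 A through the full plate area.
An Ampèrian loop of radius r encloses a fraction (r/R)² of I_d. Then B·2πr = μ₀ I_d (r/R)², giving B = μ₀ I_d r/(2πR²) = 3.30×10^-7 T.

3.30×10^-7 T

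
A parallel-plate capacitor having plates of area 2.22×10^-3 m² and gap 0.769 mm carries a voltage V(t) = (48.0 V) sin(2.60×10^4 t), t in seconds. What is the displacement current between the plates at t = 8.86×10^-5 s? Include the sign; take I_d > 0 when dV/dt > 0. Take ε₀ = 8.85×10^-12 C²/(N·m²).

dE/dt = (V₀ω/d)·cos(ωt) with ωt = 2.3036 rad: (48.0)(2.60×10^4)(-0.6690)/(7.69×10^-4) = -1.086×10^9 V/(m·s).
I_d = ε₀ A dE/dt = (8.85×10^-12)(2.22×10^-3)(-1.086×10^9) = -2.13×10^-5 A.

-2.13×10^-5 A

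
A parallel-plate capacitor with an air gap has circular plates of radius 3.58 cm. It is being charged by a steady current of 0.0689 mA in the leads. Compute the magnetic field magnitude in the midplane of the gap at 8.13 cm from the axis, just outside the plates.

By continuity the displacement current in the gap matches the conduction current: I_d = 6.89×10^-5 A.
For r ≥ R the full I_d is enclosed: B = μ₀ I_d/(2πr) = (4π×10^-7)(6.89×10^-5)/(2π·0.0813) = 1.69×10^-10 T.

1.69×10^-10 T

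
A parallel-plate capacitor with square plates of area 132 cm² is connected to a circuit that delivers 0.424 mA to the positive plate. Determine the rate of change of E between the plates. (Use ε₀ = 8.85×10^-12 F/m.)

By continuity, I_d in the gap equals the 0.424 mA flowing in the wire.
Inverting I_d = ε₀ A dE/dt gives dE/dt = 4.24×10^-4 / (8.85×10^-12 · 0.0132) = 3.63×10^9 V/(m·s).

3.63×10^9 V/(m·s)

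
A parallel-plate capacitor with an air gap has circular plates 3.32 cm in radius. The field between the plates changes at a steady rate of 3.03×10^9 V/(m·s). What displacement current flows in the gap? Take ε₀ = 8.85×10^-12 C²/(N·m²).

9.29×10^-5 A

I_d = ε₀ A (dE/dt) = (8.85×10^-12)(3.463×10^-3 m²)(3.03×10^9) = 9.29×10^-5 A.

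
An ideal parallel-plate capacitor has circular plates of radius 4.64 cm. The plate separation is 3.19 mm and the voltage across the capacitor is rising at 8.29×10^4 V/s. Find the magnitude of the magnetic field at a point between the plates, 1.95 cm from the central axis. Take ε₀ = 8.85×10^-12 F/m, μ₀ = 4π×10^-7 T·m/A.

dE/dt = (dV/dt)/d = 2.599×10^7 V/(m·s); I_d = ε₀(πR²)(dE/dt) = (8.85×10^-12)(6.764×10^-3)(2.599×10^7) = 1.556×10^-6 A.
∮B·dl = μ₀ I_d,enc with I_d,enc = I_d r²/R² = 2.748×10^-7 A; so B = μ₀ I_d,enc/(2πr) = 2.82×10^-12 T.

2.82×10^-12 T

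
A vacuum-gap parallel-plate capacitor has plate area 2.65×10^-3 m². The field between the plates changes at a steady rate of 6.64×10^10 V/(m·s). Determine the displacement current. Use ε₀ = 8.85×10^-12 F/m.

1.56×10^-3 A

I_d = ε₀ A (dE/dt) = (8.85×10^-12)(2.65×10^-3 m²)(6.64×10^10) = 1.56×10^-3 A.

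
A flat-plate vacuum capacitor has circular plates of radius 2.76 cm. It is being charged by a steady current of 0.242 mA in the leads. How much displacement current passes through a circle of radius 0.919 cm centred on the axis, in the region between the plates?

2.68×10^-5 A

Between the plates the displacement current equals the wire current: I_d = 0.242 mA = 2.42×10^-4 A.
The field is uniform, so I_d,enc = I_d (r/R)² = (2.42×10^-4)(0.919/2.76)² = 2.68×10^-5 A.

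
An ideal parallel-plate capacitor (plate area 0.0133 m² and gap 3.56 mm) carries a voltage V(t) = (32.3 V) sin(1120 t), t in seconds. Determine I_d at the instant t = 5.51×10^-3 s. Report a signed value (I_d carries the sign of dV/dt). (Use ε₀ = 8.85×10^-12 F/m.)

C = ε₀A/d = (8.85×10^-12)(0.0133)/(3.56×10^-3) = 3.306×10^-11 F. dV/dt = V₀ω·cos(ωt); at ωt = 6.1712 rad this factor is 0.9937.
I_d = C dV/dt = (3.306×10^-11)(32.3)(1120)(0.9937) = 1.19×10^-6 A.

1.19×10^-6 A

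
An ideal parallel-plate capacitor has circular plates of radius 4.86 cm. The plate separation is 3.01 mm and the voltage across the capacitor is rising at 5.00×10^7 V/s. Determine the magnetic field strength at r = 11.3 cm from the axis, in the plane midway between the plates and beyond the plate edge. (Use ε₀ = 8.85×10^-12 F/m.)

1.93×10^-9 T

I_d = C dV/dt with C = ε₀πR²/d = 2.182×10^-11 F, so I_d = (2.182×10^-11)(5.00×10^7) = 1.091×10^-3 A.
For r ≥ R the full I_d is enclosed: B = μ₀ I_d/(2πr) = (4π×10^-7)(1.091×10^-3)/(2π·0.113) = 1.93×10^-9 T.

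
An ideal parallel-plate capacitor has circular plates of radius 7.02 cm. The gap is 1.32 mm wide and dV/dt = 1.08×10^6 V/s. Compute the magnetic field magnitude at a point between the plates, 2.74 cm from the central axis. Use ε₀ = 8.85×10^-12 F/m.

With E = V/d, dE/dt = 8.182×10^8 V/(m·s) and πR² = 0.01548 m², giving I_d = ε₀ πR² dE/dt = 1.121×10^-4 A.
For r < R the Ampère–Maxwell law gives B(2πr) = μ₀ I_d (r²/R²), so B = μ₀ I_d r/(2πR²) = (4π×10^-7)(1.121×10^-4)(0.0274)/(2π·0.0702²) = 1.25×10^-10 T.

1.25×10^-10 T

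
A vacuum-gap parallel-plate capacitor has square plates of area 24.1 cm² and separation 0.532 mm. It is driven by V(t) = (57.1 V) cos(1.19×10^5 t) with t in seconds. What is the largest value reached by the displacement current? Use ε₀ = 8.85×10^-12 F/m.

C = ε₀A/d = (8.85×10^-12)(2.41×10^-3)/(5.32×10^-4) = 4.009×10^-11 F; ω = 1.19×10^5 rad/s.
I_d = C dV/dt, so |I_d|_max = C V₀ ω = (4.009×10^-11)(57.1)(1.19×10^5) = 2.72×10^-4 A.

2.72×10^-4 A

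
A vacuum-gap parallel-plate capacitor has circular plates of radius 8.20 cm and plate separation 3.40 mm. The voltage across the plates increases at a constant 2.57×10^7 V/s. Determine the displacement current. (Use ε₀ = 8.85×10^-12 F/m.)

C = ε₀A/d = (8.85×10^-12)(0.02112)/(3.40×10^-3) = 5.497×10^-11 F.
I_d = C dV/dt = (5.497×10^-11)(2.57×10^7) = 1.41×10^-3 A.

1.41×10^-3 A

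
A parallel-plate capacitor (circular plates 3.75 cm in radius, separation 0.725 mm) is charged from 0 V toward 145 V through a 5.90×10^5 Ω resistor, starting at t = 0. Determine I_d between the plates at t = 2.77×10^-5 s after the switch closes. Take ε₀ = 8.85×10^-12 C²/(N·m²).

1.03×10^-4 A

With C = ε₀A/d = (8.85×10^-12)(4.418×10^-3)/(7.25×10^-4) = 5.393×10^-11 F, the time constant is τ = RC = 3.182×10^-5 s, so t/τ = 0.8705 and e^(−t/τ) = 0.4187.
I_d = I_cond = (V₀/R) e^(−t/τ) = (2.458×10^-4)(0.4187) = 1.03×10^-4 A.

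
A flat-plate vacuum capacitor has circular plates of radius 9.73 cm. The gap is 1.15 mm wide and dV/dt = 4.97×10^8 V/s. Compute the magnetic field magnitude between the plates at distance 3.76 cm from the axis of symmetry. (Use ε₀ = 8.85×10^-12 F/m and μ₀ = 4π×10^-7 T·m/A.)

With E = V/d, dE/dt = 4.322×10^11 V/(m·s) and πR² = 0.02974 m², giving I_d = ε₀ πR² dE/dt = 0.1138 A.
For r < R the Ampère–Maxwell law gives B(2πr) = μ₀ I_d (r²/R²), so B = μ₀ I_d r/(2πR²) = (4π×10^-7)(0.1138)(0.0376)/(2π·0.0973²) = 9.04×10^-8 T.

9.04×10^-8 T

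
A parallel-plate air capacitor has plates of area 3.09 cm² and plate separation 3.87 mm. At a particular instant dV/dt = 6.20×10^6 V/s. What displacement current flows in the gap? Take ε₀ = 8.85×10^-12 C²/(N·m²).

4.38×10^-6 A

C = ε₀A/d = (8.85×10^-12)(3.09×10^-4)/(3.87×10^-3) = 7.066×10^-13 F.
I_d = C dV/dt = (7.066×10^-13)(6.20×10^6) = 4.38×10^-6 A.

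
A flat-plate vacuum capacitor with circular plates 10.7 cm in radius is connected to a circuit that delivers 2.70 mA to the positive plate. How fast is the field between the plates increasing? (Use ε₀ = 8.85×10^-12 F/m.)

By continuity, I_d in the gap equals the 2.70 mA flowing in the wire.
Then dE/dt = I_d/(ε₀A) = 8.48×10^9 V/(m·s).

8.48×10^9 V/(m·s)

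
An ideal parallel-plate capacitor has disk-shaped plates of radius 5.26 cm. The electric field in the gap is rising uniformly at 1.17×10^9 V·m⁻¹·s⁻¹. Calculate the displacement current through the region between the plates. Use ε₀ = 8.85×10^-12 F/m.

The displacement current is ε₀ times dΦ_E/dt = ε₀ A dE/dt = (8.85×10^-12)(8.692×10^-3)(1.17×10^9) = 9.00×10^-5 A.

9.00×10^-5 A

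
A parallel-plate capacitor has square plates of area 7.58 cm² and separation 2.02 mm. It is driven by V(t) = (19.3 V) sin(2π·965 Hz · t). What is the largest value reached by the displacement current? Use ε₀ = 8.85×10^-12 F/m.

C = ε₀A/d = (8.85×10^-12)(7.58×10^-4)/(2.02×10^-3) = 3.321×10^-12 F; ω = 2πf = 6063 rad/s.
I_d = C dV/dt, so |I_d|_max = C V₀ ω = (3.321×10^-12)(19.3)(6063) = 3.89×10^-7 A.

3.89×10^-7 A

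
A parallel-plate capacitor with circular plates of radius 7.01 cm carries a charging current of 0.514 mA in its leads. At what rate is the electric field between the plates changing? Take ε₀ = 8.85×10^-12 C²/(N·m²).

3.76×10^9 V/(m·s)

The displacement current between the plates equals the conduction current, I_d = 0.514 mA.
Since I_d = ε₀ A dE/dt, dE/dt = I_d/(ε₀A) = (5.14×10^-4)/((8.85×10^-12)(0.01544)) = 3.76×10^9 V/(m·s).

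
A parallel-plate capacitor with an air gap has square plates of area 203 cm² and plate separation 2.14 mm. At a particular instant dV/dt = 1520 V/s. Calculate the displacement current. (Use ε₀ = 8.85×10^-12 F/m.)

1.28×10^-7 A

C = ε₀A/d = (8.85×10^-12)(0.0203)/(2.14×10^-3) = 8.395×10^-11 F.
I_d = C dV/dt = (8.395×10^-11)(1520) = 1.28×10^-7 A.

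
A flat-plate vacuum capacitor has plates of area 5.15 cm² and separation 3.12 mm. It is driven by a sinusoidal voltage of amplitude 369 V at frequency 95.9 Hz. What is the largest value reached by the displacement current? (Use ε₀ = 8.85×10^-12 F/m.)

3.25×10^-7 A

The displacement current equals the conduction current C dV/dt, which peaks at C V₀ ω.
With C = ε₀A/d = (8.85×10^-12)(5.15×10^-4)/(3.12×10^-3) = 1.461×10^-12 F and ω = 2πf = 602.6 rad/s, I_d,max = (1.461×10^-12)(369)(602.6) = 3.25×10^-7 A.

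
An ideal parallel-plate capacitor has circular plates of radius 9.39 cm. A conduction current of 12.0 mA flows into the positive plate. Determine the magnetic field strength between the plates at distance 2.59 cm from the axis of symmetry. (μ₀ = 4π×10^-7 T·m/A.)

No conduction current crosses the gap, so I_d there equals the 0.0120 A in the leads.
For r < R the Ampère–Maxwell law gives B(2πr) = μ₀ I_d (r²/R²), so B = μ₀ I_d r/(2πR²) = (4π×10^-7)(0.0120)(0.0259)/(2π·0.0939²) = 7.05×10^-9 T.

7.05×10^-9 T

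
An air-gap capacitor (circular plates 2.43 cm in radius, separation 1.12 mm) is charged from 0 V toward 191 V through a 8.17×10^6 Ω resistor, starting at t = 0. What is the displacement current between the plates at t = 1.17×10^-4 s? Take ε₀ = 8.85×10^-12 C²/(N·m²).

With C = ε₀A/d = (8.85×10^-12)(1.855×10^-3)/(1.12×10^-3) = 1.466×10^-11 F, the time constant is τ = RC = 1.198×10^-4 s, so t/τ = 0.9766 and e^(−t/τ) = 0.3766.
I_d = I_cond = (V₀/R) e^(−t/τ) = (2.338×10^-5)(0.3766) = 8.80×10^-6 A.

8.80×10^-6 A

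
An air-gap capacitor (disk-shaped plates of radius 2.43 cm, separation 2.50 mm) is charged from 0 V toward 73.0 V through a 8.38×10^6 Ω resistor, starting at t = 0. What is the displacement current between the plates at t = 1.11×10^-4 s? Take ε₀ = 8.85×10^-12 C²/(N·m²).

C = ε₀A/d = (8.85×10^-12)(1.855×10^-3)/(2.50×10^-3) = 6.567×10^-12 F, so τ = RC = 5.503×10^-5 s.
The conduction current is I(t) = (V₀/R) e^(−t/τ), and the displacement current between the plates equals it.
t/τ = 2.017; I_d = (73.0/8.38×10^6) · e^(−2.017) = (8.711×10^-6)(0.1331) = 1.16×10^-6 A.

1.16×10^-6 A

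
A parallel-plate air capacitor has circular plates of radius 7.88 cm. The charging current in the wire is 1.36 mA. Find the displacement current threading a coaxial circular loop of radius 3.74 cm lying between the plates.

By continuity the displacement current in the gap matches the conduction current: I_d = 1.36×10^-3 A.
The field is uniform, so I_d,enc = I_d (r/R)² = (1.36×10^-3)(3.74/7.88)² = 3.06×10^-4 A.

3.06×10^-4 A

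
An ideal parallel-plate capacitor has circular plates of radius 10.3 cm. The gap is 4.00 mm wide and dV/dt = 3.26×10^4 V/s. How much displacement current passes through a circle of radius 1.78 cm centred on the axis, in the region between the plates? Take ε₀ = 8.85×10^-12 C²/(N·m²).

7.18×10^-8 A

With E = V/d, dE/dt = 8.150×10^6 V/(m·s) and πR² = 0.03333 m², giving I_d = ε₀ πR² dE/dt = 2.404×10^-6 A.
Since J_d is uniform, the enclosed fraction is (r/R)² = 0.02987, giving I_d,enc = 7.18×10^-8 A.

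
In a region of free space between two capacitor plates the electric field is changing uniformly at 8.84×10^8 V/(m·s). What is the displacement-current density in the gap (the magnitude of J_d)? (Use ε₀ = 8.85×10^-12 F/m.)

The displacement-current density is ε₀ ∂E/∂t = (8.85×10^-12)(8.84×10^8) = 7.82×10^-3 A/m².

7.82×10^-3 A/m²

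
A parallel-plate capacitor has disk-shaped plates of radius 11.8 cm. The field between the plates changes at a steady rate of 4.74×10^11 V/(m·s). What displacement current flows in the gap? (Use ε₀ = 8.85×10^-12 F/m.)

I_d = ε₀ A (dE/dt) = (8.85×10^-12)(0.04374 m²)(4.74×10^11) = 0.183 A.

0.183 A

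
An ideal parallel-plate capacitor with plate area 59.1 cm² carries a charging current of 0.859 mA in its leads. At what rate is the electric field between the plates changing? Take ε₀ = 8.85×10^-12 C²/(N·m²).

1.64×10^10 V/(m·s)

Charge continuity gives I_d = I = 8.59×10^-4 A between the plates.
Inverting I_d = ε₀ A dE/dt gives dE/dt = 8.59×10^-4 / (8.85×10^-12 · 5.91×10^-3) = 1.64×10^10 V/(m·s).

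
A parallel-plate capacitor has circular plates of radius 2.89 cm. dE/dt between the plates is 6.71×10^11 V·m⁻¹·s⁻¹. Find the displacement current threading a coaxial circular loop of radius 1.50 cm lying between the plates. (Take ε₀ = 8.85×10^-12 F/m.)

Total displacement current: I_d = ε₀(πR²)(dE/dt) = (8.85×10^-12)(2.624×10^-3)(6.71×10^11) = 0.01558 A.
Through an area πr² the displacement current is I_d·(πr²/πR²) = I_d (r/R)² = 4.20×10^-3 A.

4.20×10^-3 A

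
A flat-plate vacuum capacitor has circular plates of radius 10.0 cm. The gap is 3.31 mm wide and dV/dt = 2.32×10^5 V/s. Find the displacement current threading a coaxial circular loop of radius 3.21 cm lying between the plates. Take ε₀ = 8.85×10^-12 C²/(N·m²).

2.01×10^-6 A

I_d = C dV/dt with C = ε₀πR²/d = 8.401×10^-11 F, so I_d = (8.401×10^-11)(2.32×10^5) = 1.949×10^-5 A.
The field is uniform, so I_d,enc = I_d (r/R)² = (1.949×10^-5)(3.21/10.0)² = 2.01×10^-6 A.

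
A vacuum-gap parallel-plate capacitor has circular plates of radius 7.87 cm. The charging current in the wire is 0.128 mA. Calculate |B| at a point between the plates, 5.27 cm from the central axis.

2.18×10^-10 T

Between the plates the displacement current equals the wire current: I_d = 0.128 mA = 1.28×10^-4 A.
∮B·dl = μ₀ I_d,enc with I_d,enc = I_d r²/R² = 5.740×10^-5 A; so B = μ₀ I_d,enc/(2πr) = 2.18×10^-10 T.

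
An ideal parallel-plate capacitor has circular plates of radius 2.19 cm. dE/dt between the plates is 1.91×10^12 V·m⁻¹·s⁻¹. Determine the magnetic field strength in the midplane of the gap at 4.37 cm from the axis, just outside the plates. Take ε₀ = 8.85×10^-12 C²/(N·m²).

Total displacement current: I_d = ε₀(πR²)(dE/dt) = (8.85×10^-12)(1.507×10^-3)(1.91×10^12) = 0.02547 A.
With r > R the enclosed displacement current is the full I_d; B = μ₀ I_d / (2πr) = 1.17×10^-7 T.

1.17×10^-7 T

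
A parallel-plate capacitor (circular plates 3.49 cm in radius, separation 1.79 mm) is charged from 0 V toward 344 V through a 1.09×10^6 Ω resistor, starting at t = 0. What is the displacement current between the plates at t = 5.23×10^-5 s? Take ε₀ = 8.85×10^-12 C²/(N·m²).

2.50×10^-5 A

C = ε₀A/d = (8.85×10^-12)(3.826×10^-3)/(1.79×10^-3) = 1.892×10^-11 F and τ = RC = 2.062×10^-5 s. I_d in the gap equals the RC charging current.
I_d(t) = (V₀/R) e^(−t/τ) = 3.156×10^-4 · e^(−2.536) = 2.50×10^-5 A.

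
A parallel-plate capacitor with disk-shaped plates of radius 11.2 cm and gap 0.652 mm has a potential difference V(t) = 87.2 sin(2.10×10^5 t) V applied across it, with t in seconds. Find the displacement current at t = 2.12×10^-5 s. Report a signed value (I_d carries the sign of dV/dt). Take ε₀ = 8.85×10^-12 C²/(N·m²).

-2.52×10^-3 A

dV/dt = (87.2)(2.10×10^5)·cos(4.452) = -4.715×10^6 V/s.
I_d = C dV/dt with C = ε₀A/d = (8.85×10^-12)(0.03941)/(6.52×10^-4) = 5.349×10^-10 F, so I_d = (5.349×10^-10)(-4.715×10^6) = -2.52×10^-3 A.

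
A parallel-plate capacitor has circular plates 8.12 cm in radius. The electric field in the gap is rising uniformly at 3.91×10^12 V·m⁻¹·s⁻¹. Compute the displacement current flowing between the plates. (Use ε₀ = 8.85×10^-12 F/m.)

I_d = ε₀ A (dE/dt) = (8.85×10^-12)(0.02071 m²)(3.91×10^12) = 0.717 A.

0.717 A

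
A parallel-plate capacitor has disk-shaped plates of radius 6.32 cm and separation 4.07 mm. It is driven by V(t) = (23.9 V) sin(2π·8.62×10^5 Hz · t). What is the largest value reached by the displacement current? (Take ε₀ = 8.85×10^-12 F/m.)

The displacement current equals the conduction current C dV/dt, which peaks at C V₀ ω.
With C = ε₀A/d = (8.85×10^-12)(0.01255)/(4.07×10^-3) = 2.729×10^-11 F and ω = 2πf = 5.416×10^6 rad/s, I_d,max = (2.729×10^-11)(23.9)(5.416×10^6) = 3.53×10^-3 A.

3.53×10^-3 A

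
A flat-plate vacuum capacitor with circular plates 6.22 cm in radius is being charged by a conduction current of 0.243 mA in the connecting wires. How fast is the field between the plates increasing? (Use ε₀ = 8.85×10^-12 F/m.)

2.26×10^9 V/(m·s)

The displacement current between the plates equals the conduction current, I_d = 0.243 mA.
Then dE/dt = I_d/(ε₀A) = 2.26×10^9 V/(m·s).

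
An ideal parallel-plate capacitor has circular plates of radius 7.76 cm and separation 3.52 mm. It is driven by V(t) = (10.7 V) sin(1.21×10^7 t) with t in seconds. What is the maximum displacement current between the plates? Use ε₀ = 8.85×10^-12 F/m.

6.16×10^-3 A

(dE/dt)_max = V₀ω/d = 3.678×10^10 V/(m·s); ω = 1.21×10^7 rad/s.
I_d,max = ε₀ A (dE/dt)_max = (8.85×10^-12)(0.01892)(3.678×10^10) = 6.16×10^-3 A.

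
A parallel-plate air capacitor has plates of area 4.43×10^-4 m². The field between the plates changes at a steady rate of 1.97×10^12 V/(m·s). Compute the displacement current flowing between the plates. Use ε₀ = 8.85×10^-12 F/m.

With a uniform field, Φ_E = EA, so I_d = ε₀ A dE/dt = 7.72×10^-3 A.

7.72×10^-3 A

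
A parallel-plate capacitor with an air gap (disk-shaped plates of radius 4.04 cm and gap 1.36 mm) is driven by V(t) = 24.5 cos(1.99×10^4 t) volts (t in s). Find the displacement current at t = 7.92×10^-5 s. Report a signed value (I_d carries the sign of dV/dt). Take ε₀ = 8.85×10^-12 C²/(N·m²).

dV/dt = (24.5)(1.99×10^4)·−sin(1.57608) = -4.875×10^5 V/s.
I_d = C dV/dt with C = ε₀A/d = (8.85×10^-12)(5.128×10^-3)/(1.36×10^-3) = 3.337×10^-11 F, so I_d = (3.337×10^-11)(-4.875×10^5) = -1.63×10^-5 A.

-1.63×10^-5 A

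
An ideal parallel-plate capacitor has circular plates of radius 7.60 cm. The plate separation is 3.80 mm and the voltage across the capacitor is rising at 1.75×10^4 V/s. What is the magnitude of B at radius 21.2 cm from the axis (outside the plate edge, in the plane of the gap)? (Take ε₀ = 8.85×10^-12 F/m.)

6.98×10^-13 T

I_d = C dV/dt with C = ε₀πR²/d = 4.227×10^-11 F, so I_d = (4.227×10^-11)(1.75×10^4) = 7.397×10^-7 A.
With r > R the enclosed displacement current is the full I_d; B = μ₀ I_d / (2πr) = 6.98×10^-13 T.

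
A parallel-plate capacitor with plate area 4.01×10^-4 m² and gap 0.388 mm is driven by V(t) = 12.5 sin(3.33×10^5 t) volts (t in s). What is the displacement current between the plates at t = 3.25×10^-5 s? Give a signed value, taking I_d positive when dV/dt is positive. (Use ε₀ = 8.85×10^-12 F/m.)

-6.56×10^-6 A

C = ε₀A/d = (8.85×10^-12)(4.01×10^-4)/(3.88×10^-4) = 9.147×10^-12 F. dV/dt = V₀ω·cos(ωt); at ωt = 10.8225 rad this factor is -0.1722.
I_d = C dV/dt = (9.147×10^-12)(12.5)(3.33×10^5)(-0.1722) = -6.56×10^-6 A.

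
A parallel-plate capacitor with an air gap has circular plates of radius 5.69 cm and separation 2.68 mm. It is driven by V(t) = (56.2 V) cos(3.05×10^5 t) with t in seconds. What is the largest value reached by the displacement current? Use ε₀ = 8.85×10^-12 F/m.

5.76×10^-4 A

The displacement current equals the conduction current C dV/dt, which peaks at C V₀ ω.
With C = ε₀A/d = (8.85×10^-12)(0.01017)/(2.68×10^-3) = 3.358×10^-11 F and ω = 3.05×10^5 rad/s, I_d,max = (3.358×10^-11)(56.2)(3.05×10^5) = 5.76×10^-4 A.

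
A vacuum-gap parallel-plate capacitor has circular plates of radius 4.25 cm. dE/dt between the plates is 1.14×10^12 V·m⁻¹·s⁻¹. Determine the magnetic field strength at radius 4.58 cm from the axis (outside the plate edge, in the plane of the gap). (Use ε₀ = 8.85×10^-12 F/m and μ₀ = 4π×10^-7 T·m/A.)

Through the whole plate area (πR² = 5.675×10^-3 m²), I_d = ε₀ πR² dE/dt = 0.05726 A.
With r > R the enclosed displacement current is the full I_d; B = μ₀ I_d / (2πr) = 2.50×10^-7 T.

2.50×10^-7 T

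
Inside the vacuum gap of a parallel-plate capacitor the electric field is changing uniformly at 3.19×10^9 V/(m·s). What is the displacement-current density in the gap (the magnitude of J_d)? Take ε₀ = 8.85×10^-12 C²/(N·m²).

0.0282 A/m²

The displacement-current density is ε₀ ∂E/∂t = (8.85×10^-12)(3.19×10^9) = 0.0282 A/m².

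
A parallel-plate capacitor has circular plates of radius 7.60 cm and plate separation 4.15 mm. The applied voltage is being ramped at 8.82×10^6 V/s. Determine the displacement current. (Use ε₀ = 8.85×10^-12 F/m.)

3.41×10^-4 A

The field between the plates is E = V/d, so dE/dt = (8.82×10^6)/(4.15×10^-3 m) = 2.125×10^9 V/(m·s).
I_d = ε₀ A (dE/dt) = (8.85×10^-12)(0.01815)(2.125×10^9) = 3.41×10^-4 A.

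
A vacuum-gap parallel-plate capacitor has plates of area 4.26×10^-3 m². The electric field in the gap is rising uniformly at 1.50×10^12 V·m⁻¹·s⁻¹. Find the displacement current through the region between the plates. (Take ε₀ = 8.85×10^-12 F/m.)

With a uniform field, Φ_E = EA, so I_d = ε₀ A dE/dt = 0.0566 A.

0.0566 A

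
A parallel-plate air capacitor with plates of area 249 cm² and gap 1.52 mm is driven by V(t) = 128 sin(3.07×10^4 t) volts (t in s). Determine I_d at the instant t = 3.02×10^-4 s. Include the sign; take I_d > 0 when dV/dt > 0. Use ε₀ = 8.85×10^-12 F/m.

dV/dt = (128)(3.07×10^4)·cos(9.2714) = -3.883×10^6 V/s.
I_d = C dV/dt with C = ε₀A/d = (8.85×10^-12)(0.0249)/(1.52×10^-3) = 1.450×10^-10 F, so I_d = (1.450×10^-10)(-3.883×10^6) = -5.63×10^-4 A.

-5.63×10^-4 A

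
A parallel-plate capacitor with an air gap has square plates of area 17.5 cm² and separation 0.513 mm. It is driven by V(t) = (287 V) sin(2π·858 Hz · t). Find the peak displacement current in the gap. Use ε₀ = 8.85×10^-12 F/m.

4.67×10^-5 A

The displacement current equals the conduction current C dV/dt, which peaks at C V₀ ω.
With C = ε₀A/d = (8.85×10^-12)(1.75×10^-3)/(5.13×10^-4) = 3.019×10^-11 F and ω = 2πf = 5391 rad/s, I_d,max = (3.019×10^-11)(287)(5391) = 4.67×10^-5 A.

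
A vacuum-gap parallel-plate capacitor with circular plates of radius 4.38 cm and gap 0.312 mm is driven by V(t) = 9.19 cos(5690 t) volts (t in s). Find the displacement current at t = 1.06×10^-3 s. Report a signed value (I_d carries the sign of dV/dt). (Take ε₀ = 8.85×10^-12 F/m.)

2.23×10^-6 A

dV/dt = (9.19)(5690)·−sin(6.0314) = 1.303×10^4 V/s.
I_d = C dV/dt with C = ε₀A/d = (8.85×10^-12)(6.027×10^-3)/(3.12×10^-4) = 1.710×10^-10 F, so I_d = (1.710×10^-10)(1.303×10^4) = 2.23×10^-6 A.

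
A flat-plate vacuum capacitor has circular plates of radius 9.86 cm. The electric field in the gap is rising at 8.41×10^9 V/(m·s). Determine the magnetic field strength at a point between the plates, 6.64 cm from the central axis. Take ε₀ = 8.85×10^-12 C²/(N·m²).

Through the whole plate area (πR² = 0.03054 m²), I_d = ε₀ πR² dE/dt = 2.273×10^-3 A.
∮B·dl = μ₀ I_d,enc with I_d,enc = I_d r²/R² = 1.031×10^-3 A; so B = μ₀ I_d,enc/(2πr) = 3.11×10^-9 T.

3.11×10^-9 T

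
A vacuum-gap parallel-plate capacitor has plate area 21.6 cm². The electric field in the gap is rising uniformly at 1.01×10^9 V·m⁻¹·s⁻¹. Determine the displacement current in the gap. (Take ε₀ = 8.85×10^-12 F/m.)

1.93×10^-5 A

With a uniform field, Φ_E = EA, so I_d = ε₀ A dE/dt = 1.93×10^-5 A.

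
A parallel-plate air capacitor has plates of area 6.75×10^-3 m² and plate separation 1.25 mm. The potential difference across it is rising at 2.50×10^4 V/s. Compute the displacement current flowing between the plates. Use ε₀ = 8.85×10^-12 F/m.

E = V/d so dE/dt = (dV/dt)/d = 2.000×10^7 V/(m·s), and I_d = ε₀ A dE/dt = (8.85×10^-12)(6.75×10^-3)(2.000×10^7) = 1.19×10^-6 A.

1.19×10^-6 A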